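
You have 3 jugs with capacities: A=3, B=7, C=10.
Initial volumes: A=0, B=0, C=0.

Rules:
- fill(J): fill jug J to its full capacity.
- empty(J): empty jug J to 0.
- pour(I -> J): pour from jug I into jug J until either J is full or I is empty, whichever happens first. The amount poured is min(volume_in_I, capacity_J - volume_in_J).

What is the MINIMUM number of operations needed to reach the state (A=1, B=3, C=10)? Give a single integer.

Answer: 8

Derivation:
BFS from (A=0, B=0, C=0). One shortest path:
  1. fill(B) -> (A=0 B=7 C=0)
  2. pour(B -> A) -> (A=3 B=4 C=0)
  3. empty(A) -> (A=0 B=4 C=0)
  4. pour(B -> A) -> (A=3 B=1 C=0)
  5. pour(A -> C) -> (A=0 B=1 C=3)
  6. pour(B -> A) -> (A=1 B=0 C=3)
  7. pour(C -> B) -> (A=1 B=3 C=0)
  8. fill(C) -> (A=1 B=3 C=10)
Reached target in 8 moves.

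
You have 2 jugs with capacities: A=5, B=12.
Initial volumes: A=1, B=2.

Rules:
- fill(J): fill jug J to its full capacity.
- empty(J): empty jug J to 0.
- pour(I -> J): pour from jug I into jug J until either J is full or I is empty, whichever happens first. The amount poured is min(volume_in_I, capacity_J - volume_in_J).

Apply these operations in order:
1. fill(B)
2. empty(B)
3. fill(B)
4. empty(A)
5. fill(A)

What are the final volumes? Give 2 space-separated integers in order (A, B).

Answer: 5 12

Derivation:
Step 1: fill(B) -> (A=1 B=12)
Step 2: empty(B) -> (A=1 B=0)
Step 3: fill(B) -> (A=1 B=12)
Step 4: empty(A) -> (A=0 B=12)
Step 5: fill(A) -> (A=5 B=12)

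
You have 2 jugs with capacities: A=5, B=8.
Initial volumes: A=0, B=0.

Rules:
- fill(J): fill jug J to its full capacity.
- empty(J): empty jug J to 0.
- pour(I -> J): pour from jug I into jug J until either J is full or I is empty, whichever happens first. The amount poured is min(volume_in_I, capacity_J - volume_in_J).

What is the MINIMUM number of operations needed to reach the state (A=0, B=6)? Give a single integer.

Answer: 7

Derivation:
BFS from (A=0, B=0). One shortest path:
  1. fill(B) -> (A=0 B=8)
  2. pour(B -> A) -> (A=5 B=3)
  3. empty(A) -> (A=0 B=3)
  4. pour(B -> A) -> (A=3 B=0)
  5. fill(B) -> (A=3 B=8)
  6. pour(B -> A) -> (A=5 B=6)
  7. empty(A) -> (A=0 B=6)
Reached target in 7 moves.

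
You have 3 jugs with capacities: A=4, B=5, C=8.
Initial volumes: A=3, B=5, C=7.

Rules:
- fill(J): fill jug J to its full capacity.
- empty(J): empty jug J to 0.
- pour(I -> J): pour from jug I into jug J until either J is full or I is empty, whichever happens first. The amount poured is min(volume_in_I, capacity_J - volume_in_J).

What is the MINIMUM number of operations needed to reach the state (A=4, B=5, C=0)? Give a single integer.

Answer: 2

Derivation:
BFS from (A=3, B=5, C=7). One shortest path:
  1. fill(A) -> (A=4 B=5 C=7)
  2. empty(C) -> (A=4 B=5 C=0)
Reached target in 2 moves.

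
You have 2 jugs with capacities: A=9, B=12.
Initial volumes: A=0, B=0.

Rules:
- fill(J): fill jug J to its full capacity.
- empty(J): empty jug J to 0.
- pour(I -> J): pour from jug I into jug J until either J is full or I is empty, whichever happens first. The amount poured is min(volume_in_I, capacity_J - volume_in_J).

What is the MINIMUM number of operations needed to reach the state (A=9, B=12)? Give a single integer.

Answer: 2

Derivation:
BFS from (A=0, B=0). One shortest path:
  1. fill(A) -> (A=9 B=0)
  2. fill(B) -> (A=9 B=12)
Reached target in 2 moves.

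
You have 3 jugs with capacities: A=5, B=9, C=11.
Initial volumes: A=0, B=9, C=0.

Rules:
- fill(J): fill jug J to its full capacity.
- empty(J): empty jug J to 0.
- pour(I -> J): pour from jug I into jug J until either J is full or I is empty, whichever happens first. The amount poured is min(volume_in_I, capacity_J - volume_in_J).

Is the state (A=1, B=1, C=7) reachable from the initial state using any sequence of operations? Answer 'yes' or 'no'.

BFS explored all 400 reachable states.
Reachable set includes: (0,0,0), (0,0,1), (0,0,2), (0,0,3), (0,0,4), (0,0,5), (0,0,6), (0,0,7), (0,0,8), (0,0,9), (0,0,10), (0,0,11) ...
Target (A=1, B=1, C=7) not in reachable set → no.

Answer: no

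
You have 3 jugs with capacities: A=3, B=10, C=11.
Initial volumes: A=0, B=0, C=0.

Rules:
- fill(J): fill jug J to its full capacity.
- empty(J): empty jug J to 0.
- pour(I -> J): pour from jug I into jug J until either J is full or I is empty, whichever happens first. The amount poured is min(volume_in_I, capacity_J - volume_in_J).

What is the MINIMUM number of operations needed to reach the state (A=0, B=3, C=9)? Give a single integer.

BFS from (A=0, B=0, C=0). One shortest path:
  1. fill(C) -> (A=0 B=0 C=11)
  2. pour(C -> A) -> (A=3 B=0 C=8)
  3. pour(C -> B) -> (A=3 B=8 C=0)
  4. fill(C) -> (A=3 B=8 C=11)
  5. pour(C -> B) -> (A=3 B=10 C=9)
  6. empty(B) -> (A=3 B=0 C=9)
  7. pour(A -> B) -> (A=0 B=3 C=9)
Reached target in 7 moves.

Answer: 7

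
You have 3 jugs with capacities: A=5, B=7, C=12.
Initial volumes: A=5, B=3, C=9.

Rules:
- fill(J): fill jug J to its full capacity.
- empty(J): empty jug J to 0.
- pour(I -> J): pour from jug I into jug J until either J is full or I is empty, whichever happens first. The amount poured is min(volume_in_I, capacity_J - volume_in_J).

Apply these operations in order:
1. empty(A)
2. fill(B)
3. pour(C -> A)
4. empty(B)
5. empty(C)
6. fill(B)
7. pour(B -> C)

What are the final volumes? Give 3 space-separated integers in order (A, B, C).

Answer: 5 0 7

Derivation:
Step 1: empty(A) -> (A=0 B=3 C=9)
Step 2: fill(B) -> (A=0 B=7 C=9)
Step 3: pour(C -> A) -> (A=5 B=7 C=4)
Step 4: empty(B) -> (A=5 B=0 C=4)
Step 5: empty(C) -> (A=5 B=0 C=0)
Step 6: fill(B) -> (A=5 B=7 C=0)
Step 7: pour(B -> C) -> (A=5 B=0 C=7)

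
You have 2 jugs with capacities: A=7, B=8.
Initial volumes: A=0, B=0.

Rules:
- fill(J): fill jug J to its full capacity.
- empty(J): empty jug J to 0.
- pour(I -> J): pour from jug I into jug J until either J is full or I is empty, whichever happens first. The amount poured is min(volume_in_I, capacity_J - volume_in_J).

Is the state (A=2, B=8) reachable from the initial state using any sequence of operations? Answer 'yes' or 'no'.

BFS from (A=0, B=0):
  1. fill(B) -> (A=0 B=8)
  2. pour(B -> A) -> (A=7 B=1)
  3. empty(A) -> (A=0 B=1)
  4. pour(B -> A) -> (A=1 B=0)
  5. fill(B) -> (A=1 B=8)
  6. pour(B -> A) -> (A=7 B=2)
  7. empty(A) -> (A=0 B=2)
  8. pour(B -> A) -> (A=2 B=0)
  9. fill(B) -> (A=2 B=8)
Target reached → yes.

Answer: yes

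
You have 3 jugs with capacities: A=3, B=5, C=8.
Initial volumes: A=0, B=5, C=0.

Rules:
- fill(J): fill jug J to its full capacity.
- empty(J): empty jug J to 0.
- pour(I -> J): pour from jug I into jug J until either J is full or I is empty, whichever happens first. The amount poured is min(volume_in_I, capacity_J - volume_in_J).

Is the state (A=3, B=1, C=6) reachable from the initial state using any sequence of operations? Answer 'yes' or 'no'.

Answer: yes

Derivation:
BFS from (A=0, B=5, C=0):
  1. pour(B -> A) -> (A=3 B=2 C=0)
  2. pour(A -> C) -> (A=0 B=2 C=3)
  3. pour(B -> A) -> (A=2 B=0 C=3)
  4. fill(B) -> (A=2 B=5 C=3)
  5. pour(B -> A) -> (A=3 B=4 C=3)
  6. pour(A -> C) -> (A=0 B=4 C=6)
  7. pour(B -> A) -> (A=3 B=1 C=6)
Target reached → yes.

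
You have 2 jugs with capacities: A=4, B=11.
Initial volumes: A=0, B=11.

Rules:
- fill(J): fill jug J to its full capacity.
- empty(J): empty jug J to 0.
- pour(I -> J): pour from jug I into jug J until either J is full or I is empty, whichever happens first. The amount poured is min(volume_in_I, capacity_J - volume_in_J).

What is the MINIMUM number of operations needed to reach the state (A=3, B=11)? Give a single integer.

Answer: 6

Derivation:
BFS from (A=0, B=11). One shortest path:
  1. pour(B -> A) -> (A=4 B=7)
  2. empty(A) -> (A=0 B=7)
  3. pour(B -> A) -> (A=4 B=3)
  4. empty(A) -> (A=0 B=3)
  5. pour(B -> A) -> (A=3 B=0)
  6. fill(B) -> (A=3 B=11)
Reached target in 6 moves.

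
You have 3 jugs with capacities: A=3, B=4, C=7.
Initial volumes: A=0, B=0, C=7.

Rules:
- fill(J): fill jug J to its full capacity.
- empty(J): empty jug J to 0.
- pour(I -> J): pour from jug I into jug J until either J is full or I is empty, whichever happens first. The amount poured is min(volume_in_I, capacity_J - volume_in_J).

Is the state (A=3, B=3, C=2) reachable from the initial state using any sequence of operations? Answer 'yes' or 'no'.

Answer: yes

Derivation:
BFS from (A=0, B=0, C=7):
  1. fill(B) -> (A=0 B=4 C=7)
  2. pour(B -> A) -> (A=3 B=1 C=7)
  3. empty(A) -> (A=0 B=1 C=7)
  4. pour(B -> A) -> (A=1 B=0 C=7)
  5. pour(C -> A) -> (A=3 B=0 C=5)
  6. pour(A -> B) -> (A=0 B=3 C=5)
  7. pour(C -> A) -> (A=3 B=3 C=2)
Target reached → yes.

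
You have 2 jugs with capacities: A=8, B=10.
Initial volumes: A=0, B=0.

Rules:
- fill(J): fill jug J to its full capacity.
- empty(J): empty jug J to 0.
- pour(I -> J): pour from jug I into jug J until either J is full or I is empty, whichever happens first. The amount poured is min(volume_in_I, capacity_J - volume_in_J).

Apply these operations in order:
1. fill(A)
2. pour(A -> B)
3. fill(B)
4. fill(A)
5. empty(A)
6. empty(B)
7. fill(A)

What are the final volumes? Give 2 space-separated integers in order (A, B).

Answer: 8 0

Derivation:
Step 1: fill(A) -> (A=8 B=0)
Step 2: pour(A -> B) -> (A=0 B=8)
Step 3: fill(B) -> (A=0 B=10)
Step 4: fill(A) -> (A=8 B=10)
Step 5: empty(A) -> (A=0 B=10)
Step 6: empty(B) -> (A=0 B=0)
Step 7: fill(A) -> (A=8 B=0)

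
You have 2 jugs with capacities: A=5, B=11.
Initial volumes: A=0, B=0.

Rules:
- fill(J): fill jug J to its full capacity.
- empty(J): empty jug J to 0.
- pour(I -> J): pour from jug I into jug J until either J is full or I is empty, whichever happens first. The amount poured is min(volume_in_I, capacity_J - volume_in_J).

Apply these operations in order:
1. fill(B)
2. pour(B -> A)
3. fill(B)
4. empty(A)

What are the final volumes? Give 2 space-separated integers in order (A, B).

Answer: 0 11

Derivation:
Step 1: fill(B) -> (A=0 B=11)
Step 2: pour(B -> A) -> (A=5 B=6)
Step 3: fill(B) -> (A=5 B=11)
Step 4: empty(A) -> (A=0 B=11)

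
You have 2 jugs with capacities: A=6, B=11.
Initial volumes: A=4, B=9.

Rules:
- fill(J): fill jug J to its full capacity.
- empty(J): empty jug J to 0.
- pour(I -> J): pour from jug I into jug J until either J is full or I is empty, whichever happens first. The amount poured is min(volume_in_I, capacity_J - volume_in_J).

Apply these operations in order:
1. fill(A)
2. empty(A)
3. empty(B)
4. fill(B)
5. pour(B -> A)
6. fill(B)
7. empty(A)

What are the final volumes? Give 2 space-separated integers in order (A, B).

Step 1: fill(A) -> (A=6 B=9)
Step 2: empty(A) -> (A=0 B=9)
Step 3: empty(B) -> (A=0 B=0)
Step 4: fill(B) -> (A=0 B=11)
Step 5: pour(B -> A) -> (A=6 B=5)
Step 6: fill(B) -> (A=6 B=11)
Step 7: empty(A) -> (A=0 B=11)

Answer: 0 11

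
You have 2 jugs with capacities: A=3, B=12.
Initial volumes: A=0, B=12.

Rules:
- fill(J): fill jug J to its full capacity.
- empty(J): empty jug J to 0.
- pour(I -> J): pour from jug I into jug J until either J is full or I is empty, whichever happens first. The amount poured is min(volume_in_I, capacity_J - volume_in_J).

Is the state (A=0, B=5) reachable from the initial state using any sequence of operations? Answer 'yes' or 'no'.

BFS explored all 10 reachable states.
Reachable set includes: (0,0), (0,3), (0,6), (0,9), (0,12), (3,0), (3,3), (3,6), (3,9), (3,12)
Target (A=0, B=5) not in reachable set → no.

Answer: no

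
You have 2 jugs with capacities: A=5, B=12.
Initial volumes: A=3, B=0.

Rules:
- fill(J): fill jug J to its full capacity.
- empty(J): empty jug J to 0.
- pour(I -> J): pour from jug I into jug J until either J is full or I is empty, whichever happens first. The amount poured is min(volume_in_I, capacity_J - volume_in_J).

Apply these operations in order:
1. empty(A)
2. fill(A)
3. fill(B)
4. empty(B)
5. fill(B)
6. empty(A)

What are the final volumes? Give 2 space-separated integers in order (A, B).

Step 1: empty(A) -> (A=0 B=0)
Step 2: fill(A) -> (A=5 B=0)
Step 3: fill(B) -> (A=5 B=12)
Step 4: empty(B) -> (A=5 B=0)
Step 5: fill(B) -> (A=5 B=12)
Step 6: empty(A) -> (A=0 B=12)

Answer: 0 12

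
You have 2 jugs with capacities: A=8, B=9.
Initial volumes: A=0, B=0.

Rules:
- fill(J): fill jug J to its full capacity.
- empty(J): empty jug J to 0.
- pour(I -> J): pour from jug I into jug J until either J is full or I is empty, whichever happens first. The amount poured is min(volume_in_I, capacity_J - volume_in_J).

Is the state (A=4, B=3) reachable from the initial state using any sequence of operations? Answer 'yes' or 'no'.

BFS explored all 34 reachable states.
Reachable set includes: (0,0), (0,1), (0,2), (0,3), (0,4), (0,5), (0,6), (0,7), (0,8), (0,9), (1,0), (1,9) ...
Target (A=4, B=3) not in reachable set → no.

Answer: no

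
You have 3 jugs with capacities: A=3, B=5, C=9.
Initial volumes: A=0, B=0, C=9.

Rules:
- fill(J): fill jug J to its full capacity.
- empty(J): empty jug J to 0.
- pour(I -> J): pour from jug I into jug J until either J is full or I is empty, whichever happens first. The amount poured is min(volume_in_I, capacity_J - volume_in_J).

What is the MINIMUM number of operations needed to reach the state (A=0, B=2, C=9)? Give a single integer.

BFS from (A=0, B=0, C=9). One shortest path:
  1. fill(B) -> (A=0 B=5 C=9)
  2. pour(B -> A) -> (A=3 B=2 C=9)
  3. empty(A) -> (A=0 B=2 C=9)
Reached target in 3 moves.

Answer: 3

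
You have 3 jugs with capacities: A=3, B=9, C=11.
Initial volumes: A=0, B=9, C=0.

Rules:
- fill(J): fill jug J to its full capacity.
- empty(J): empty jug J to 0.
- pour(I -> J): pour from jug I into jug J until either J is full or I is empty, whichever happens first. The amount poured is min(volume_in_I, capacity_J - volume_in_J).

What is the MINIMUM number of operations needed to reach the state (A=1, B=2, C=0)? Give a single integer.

Answer: 6

Derivation:
BFS from (A=0, B=9, C=0). One shortest path:
  1. fill(A) -> (A=3 B=9 C=0)
  2. pour(B -> C) -> (A=3 B=0 C=9)
  3. pour(A -> C) -> (A=1 B=0 C=11)
  4. pour(C -> B) -> (A=1 B=9 C=2)
  5. empty(B) -> (A=1 B=0 C=2)
  6. pour(C -> B) -> (A=1 B=2 C=0)
Reached target in 6 moves.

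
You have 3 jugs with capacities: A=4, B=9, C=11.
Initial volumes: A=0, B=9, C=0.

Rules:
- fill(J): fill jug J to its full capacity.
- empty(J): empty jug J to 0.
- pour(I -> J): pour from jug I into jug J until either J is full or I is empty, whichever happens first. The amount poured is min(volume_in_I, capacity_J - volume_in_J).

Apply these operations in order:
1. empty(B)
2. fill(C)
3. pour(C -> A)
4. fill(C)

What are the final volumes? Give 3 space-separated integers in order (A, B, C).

Answer: 4 0 11

Derivation:
Step 1: empty(B) -> (A=0 B=0 C=0)
Step 2: fill(C) -> (A=0 B=0 C=11)
Step 3: pour(C -> A) -> (A=4 B=0 C=7)
Step 4: fill(C) -> (A=4 B=0 C=11)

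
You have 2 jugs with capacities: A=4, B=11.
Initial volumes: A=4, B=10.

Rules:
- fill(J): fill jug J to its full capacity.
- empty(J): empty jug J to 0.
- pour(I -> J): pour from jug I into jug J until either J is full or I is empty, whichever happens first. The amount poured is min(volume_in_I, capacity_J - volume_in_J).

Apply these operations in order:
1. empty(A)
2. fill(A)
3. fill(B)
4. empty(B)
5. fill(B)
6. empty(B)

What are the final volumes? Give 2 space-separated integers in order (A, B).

Answer: 4 0

Derivation:
Step 1: empty(A) -> (A=0 B=10)
Step 2: fill(A) -> (A=4 B=10)
Step 3: fill(B) -> (A=4 B=11)
Step 4: empty(B) -> (A=4 B=0)
Step 5: fill(B) -> (A=4 B=11)
Step 6: empty(B) -> (A=4 B=0)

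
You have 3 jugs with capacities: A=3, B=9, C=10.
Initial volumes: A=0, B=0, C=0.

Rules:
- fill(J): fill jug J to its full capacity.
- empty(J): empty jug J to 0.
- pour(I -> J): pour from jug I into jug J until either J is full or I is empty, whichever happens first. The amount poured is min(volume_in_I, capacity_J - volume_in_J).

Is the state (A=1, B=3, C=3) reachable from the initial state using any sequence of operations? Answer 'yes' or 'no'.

Answer: no

Derivation:
BFS explored all 296 reachable states.
Reachable set includes: (0,0,0), (0,0,1), (0,0,2), (0,0,3), (0,0,4), (0,0,5), (0,0,6), (0,0,7), (0,0,8), (0,0,9), (0,0,10), (0,1,0) ...
Target (A=1, B=3, C=3) not in reachable set → no.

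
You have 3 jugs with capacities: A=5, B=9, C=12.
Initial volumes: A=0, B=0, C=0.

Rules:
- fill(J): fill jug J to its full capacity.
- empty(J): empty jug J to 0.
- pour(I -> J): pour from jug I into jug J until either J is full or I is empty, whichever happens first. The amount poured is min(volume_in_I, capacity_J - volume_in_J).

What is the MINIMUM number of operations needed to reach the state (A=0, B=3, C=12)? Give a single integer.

Answer: 5

Derivation:
BFS from (A=0, B=0, C=0). One shortest path:
  1. fill(C) -> (A=0 B=0 C=12)
  2. pour(C -> B) -> (A=0 B=9 C=3)
  3. empty(B) -> (A=0 B=0 C=3)
  4. pour(C -> B) -> (A=0 B=3 C=0)
  5. fill(C) -> (A=0 B=3 C=12)
Reached target in 5 moves.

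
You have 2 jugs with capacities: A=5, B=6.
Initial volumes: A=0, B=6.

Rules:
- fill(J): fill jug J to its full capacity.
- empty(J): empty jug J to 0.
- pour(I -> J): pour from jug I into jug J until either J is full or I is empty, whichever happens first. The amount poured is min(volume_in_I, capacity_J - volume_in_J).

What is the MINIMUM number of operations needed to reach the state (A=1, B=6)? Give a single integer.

Answer: 4

Derivation:
BFS from (A=0, B=6). One shortest path:
  1. pour(B -> A) -> (A=5 B=1)
  2. empty(A) -> (A=0 B=1)
  3. pour(B -> A) -> (A=1 B=0)
  4. fill(B) -> (A=1 B=6)
Reached target in 4 moves.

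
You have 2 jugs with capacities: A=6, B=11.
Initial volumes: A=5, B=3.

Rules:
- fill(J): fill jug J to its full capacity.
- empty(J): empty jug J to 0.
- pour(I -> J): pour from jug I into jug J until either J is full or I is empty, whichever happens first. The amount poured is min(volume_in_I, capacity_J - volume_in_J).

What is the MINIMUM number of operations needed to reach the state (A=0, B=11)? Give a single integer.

BFS from (A=5, B=3). One shortest path:
  1. empty(A) -> (A=0 B=3)
  2. fill(B) -> (A=0 B=11)
Reached target in 2 moves.

Answer: 2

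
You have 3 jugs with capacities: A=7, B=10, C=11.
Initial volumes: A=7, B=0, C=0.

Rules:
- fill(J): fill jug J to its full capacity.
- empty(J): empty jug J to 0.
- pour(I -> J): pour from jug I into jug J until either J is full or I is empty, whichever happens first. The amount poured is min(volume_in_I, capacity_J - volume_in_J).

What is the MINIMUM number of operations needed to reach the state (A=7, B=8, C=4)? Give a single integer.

Answer: 7

Derivation:
BFS from (A=7, B=0, C=0). One shortest path:
  1. fill(C) -> (A=7 B=0 C=11)
  2. pour(A -> B) -> (A=0 B=7 C=11)
  3. pour(C -> B) -> (A=0 B=10 C=8)
  4. empty(B) -> (A=0 B=0 C=8)
  5. pour(C -> B) -> (A=0 B=8 C=0)
  6. fill(C) -> (A=0 B=8 C=11)
  7. pour(C -> A) -> (A=7 B=8 C=4)
Reached target in 7 moves.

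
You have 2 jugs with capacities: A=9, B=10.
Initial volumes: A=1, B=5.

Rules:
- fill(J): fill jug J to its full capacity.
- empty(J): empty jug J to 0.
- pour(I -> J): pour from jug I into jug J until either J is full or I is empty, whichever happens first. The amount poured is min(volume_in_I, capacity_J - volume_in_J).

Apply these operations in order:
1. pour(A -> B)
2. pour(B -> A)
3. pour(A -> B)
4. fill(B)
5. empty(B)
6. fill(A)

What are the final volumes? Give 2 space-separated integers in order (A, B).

Step 1: pour(A -> B) -> (A=0 B=6)
Step 2: pour(B -> A) -> (A=6 B=0)
Step 3: pour(A -> B) -> (A=0 B=6)
Step 4: fill(B) -> (A=0 B=10)
Step 5: empty(B) -> (A=0 B=0)
Step 6: fill(A) -> (A=9 B=0)

Answer: 9 0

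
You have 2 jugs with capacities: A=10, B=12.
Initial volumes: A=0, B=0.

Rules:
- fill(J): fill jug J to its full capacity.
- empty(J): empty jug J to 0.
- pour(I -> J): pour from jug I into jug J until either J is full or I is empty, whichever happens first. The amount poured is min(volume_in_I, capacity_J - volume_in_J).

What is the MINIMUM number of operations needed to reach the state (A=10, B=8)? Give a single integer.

Answer: 7

Derivation:
BFS from (A=0, B=0). One shortest path:
  1. fill(A) -> (A=10 B=0)
  2. pour(A -> B) -> (A=0 B=10)
  3. fill(A) -> (A=10 B=10)
  4. pour(A -> B) -> (A=8 B=12)
  5. empty(B) -> (A=8 B=0)
  6. pour(A -> B) -> (A=0 B=8)
  7. fill(A) -> (A=10 B=8)
Reached target in 7 moves.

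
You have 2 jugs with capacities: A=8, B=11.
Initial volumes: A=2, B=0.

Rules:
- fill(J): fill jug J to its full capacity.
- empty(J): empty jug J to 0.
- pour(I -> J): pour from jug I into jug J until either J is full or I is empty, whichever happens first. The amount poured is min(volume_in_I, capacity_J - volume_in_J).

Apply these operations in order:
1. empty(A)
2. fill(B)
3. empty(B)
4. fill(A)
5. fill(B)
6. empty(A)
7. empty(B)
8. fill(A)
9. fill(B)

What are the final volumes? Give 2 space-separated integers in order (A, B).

Answer: 8 11

Derivation:
Step 1: empty(A) -> (A=0 B=0)
Step 2: fill(B) -> (A=0 B=11)
Step 3: empty(B) -> (A=0 B=0)
Step 4: fill(A) -> (A=8 B=0)
Step 5: fill(B) -> (A=8 B=11)
Step 6: empty(A) -> (A=0 B=11)
Step 7: empty(B) -> (A=0 B=0)
Step 8: fill(A) -> (A=8 B=0)
Step 9: fill(B) -> (A=8 B=11)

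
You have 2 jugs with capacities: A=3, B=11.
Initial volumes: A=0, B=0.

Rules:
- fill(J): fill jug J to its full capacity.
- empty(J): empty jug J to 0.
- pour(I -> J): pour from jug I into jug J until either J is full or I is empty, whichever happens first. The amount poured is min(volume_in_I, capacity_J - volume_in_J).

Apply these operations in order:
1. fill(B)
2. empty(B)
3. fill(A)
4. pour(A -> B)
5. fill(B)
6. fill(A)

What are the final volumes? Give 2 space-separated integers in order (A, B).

Answer: 3 11

Derivation:
Step 1: fill(B) -> (A=0 B=11)
Step 2: empty(B) -> (A=0 B=0)
Step 3: fill(A) -> (A=3 B=0)
Step 4: pour(A -> B) -> (A=0 B=3)
Step 5: fill(B) -> (A=0 B=11)
Step 6: fill(A) -> (A=3 B=11)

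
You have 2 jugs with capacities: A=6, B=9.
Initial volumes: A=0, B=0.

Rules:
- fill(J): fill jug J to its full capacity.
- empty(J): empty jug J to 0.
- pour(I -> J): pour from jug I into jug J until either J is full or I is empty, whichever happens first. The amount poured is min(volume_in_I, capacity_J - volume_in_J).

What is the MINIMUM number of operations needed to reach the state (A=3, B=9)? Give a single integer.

Answer: 4

Derivation:
BFS from (A=0, B=0). One shortest path:
  1. fill(A) -> (A=6 B=0)
  2. pour(A -> B) -> (A=0 B=6)
  3. fill(A) -> (A=6 B=6)
  4. pour(A -> B) -> (A=3 B=9)
Reached target in 4 moves.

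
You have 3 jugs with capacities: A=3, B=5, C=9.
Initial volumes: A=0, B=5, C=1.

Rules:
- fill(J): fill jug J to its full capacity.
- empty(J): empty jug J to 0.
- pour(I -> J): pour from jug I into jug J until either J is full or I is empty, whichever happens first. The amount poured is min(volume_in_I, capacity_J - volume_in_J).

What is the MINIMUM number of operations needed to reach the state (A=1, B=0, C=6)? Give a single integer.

Answer: 6

Derivation:
BFS from (A=0, B=5, C=1). One shortest path:
  1. fill(A) -> (A=3 B=5 C=1)
  2. empty(B) -> (A=3 B=0 C=1)
  3. pour(A -> B) -> (A=0 B=3 C=1)
  4. fill(A) -> (A=3 B=3 C=1)
  5. pour(A -> B) -> (A=1 B=5 C=1)
  6. pour(B -> C) -> (A=1 B=0 C=6)
Reached target in 6 moves.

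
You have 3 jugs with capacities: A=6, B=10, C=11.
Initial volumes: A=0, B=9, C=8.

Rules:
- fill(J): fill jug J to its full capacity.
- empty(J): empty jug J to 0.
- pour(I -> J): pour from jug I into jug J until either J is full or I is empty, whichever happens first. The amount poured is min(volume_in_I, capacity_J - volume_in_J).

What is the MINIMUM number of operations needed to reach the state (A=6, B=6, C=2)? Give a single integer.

Answer: 4

Derivation:
BFS from (A=0, B=9, C=8). One shortest path:
  1. fill(A) -> (A=6 B=9 C=8)
  2. empty(B) -> (A=6 B=0 C=8)
  3. pour(A -> B) -> (A=0 B=6 C=8)
  4. pour(C -> A) -> (A=6 B=6 C=2)
Reached target in 4 moves.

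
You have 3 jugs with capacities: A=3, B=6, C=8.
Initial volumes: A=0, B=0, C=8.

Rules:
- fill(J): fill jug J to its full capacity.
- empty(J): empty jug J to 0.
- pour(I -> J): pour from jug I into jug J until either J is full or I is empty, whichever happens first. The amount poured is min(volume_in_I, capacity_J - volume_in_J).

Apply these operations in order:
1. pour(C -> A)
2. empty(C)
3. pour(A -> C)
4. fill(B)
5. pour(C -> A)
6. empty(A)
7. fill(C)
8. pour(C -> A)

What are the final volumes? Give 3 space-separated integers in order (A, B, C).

Answer: 3 6 5

Derivation:
Step 1: pour(C -> A) -> (A=3 B=0 C=5)
Step 2: empty(C) -> (A=3 B=0 C=0)
Step 3: pour(A -> C) -> (A=0 B=0 C=3)
Step 4: fill(B) -> (A=0 B=6 C=3)
Step 5: pour(C -> A) -> (A=3 B=6 C=0)
Step 6: empty(A) -> (A=0 B=6 C=0)
Step 7: fill(C) -> (A=0 B=6 C=8)
Step 8: pour(C -> A) -> (A=3 B=6 C=5)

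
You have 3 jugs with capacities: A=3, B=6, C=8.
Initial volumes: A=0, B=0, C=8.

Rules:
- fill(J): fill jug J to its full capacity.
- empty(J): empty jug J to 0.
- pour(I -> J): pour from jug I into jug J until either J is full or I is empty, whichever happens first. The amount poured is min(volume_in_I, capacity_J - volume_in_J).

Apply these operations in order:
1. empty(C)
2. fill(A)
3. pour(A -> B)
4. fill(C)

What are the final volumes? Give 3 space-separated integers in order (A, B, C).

Answer: 0 3 8

Derivation:
Step 1: empty(C) -> (A=0 B=0 C=0)
Step 2: fill(A) -> (A=3 B=0 C=0)
Step 3: pour(A -> B) -> (A=0 B=3 C=0)
Step 4: fill(C) -> (A=0 B=3 C=8)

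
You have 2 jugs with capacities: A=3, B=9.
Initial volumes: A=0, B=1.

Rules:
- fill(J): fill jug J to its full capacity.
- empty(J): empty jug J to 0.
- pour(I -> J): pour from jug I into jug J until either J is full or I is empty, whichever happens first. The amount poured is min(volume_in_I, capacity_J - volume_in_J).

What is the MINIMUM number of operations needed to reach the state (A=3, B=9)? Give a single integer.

Answer: 2

Derivation:
BFS from (A=0, B=1). One shortest path:
  1. fill(A) -> (A=3 B=1)
  2. fill(B) -> (A=3 B=9)
Reached target in 2 moves.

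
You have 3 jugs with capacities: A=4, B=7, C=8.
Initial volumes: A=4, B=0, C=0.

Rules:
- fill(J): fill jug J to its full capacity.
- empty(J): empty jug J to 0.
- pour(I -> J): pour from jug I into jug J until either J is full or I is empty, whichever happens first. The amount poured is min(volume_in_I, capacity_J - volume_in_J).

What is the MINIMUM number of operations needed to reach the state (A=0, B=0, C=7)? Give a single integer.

Answer: 3

Derivation:
BFS from (A=4, B=0, C=0). One shortest path:
  1. empty(A) -> (A=0 B=0 C=0)
  2. fill(B) -> (A=0 B=7 C=0)
  3. pour(B -> C) -> (A=0 B=0 C=7)
Reached target in 3 moves.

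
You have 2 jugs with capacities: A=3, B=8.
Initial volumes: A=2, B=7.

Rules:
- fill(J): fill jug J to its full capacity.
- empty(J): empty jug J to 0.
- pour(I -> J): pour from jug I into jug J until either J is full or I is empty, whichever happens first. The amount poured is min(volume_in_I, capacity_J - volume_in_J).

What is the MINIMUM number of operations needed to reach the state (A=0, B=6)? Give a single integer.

Answer: 2

Derivation:
BFS from (A=2, B=7). One shortest path:
  1. pour(B -> A) -> (A=3 B=6)
  2. empty(A) -> (A=0 B=6)
Reached target in 2 moves.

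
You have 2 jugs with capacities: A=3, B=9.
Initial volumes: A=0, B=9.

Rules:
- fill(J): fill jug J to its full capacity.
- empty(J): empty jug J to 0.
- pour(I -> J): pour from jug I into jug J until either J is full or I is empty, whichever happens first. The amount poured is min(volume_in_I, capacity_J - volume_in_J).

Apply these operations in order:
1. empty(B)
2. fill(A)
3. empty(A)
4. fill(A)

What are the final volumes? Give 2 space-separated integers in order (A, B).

Step 1: empty(B) -> (A=0 B=0)
Step 2: fill(A) -> (A=3 B=0)
Step 3: empty(A) -> (A=0 B=0)
Step 4: fill(A) -> (A=3 B=0)

Answer: 3 0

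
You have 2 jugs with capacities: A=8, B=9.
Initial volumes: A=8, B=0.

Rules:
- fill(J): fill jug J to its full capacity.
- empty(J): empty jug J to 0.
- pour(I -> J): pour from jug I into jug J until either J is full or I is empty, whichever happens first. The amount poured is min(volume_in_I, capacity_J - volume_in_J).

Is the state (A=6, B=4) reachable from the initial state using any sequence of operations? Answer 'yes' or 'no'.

Answer: no

Derivation:
BFS explored all 34 reachable states.
Reachable set includes: (0,0), (0,1), (0,2), (0,3), (0,4), (0,5), (0,6), (0,7), (0,8), (0,9), (1,0), (1,9) ...
Target (A=6, B=4) not in reachable set → no.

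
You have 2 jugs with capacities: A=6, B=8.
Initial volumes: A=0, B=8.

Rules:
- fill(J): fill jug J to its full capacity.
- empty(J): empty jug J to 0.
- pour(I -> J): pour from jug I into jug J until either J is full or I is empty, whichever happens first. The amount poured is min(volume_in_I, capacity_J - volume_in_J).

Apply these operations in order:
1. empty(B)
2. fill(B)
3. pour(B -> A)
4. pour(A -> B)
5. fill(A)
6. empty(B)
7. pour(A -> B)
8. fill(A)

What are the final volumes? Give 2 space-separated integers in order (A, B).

Answer: 6 6

Derivation:
Step 1: empty(B) -> (A=0 B=0)
Step 2: fill(B) -> (A=0 B=8)
Step 3: pour(B -> A) -> (A=6 B=2)
Step 4: pour(A -> B) -> (A=0 B=8)
Step 5: fill(A) -> (A=6 B=8)
Step 6: empty(B) -> (A=6 B=0)
Step 7: pour(A -> B) -> (A=0 B=6)
Step 8: fill(A) -> (A=6 B=6)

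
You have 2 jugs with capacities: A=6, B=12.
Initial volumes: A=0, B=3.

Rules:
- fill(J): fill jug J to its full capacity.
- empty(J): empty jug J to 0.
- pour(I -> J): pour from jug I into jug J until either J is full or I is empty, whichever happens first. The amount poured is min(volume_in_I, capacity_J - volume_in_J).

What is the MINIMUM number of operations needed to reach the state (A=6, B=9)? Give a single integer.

Answer: 3

Derivation:
BFS from (A=0, B=3). One shortest path:
  1. fill(A) -> (A=6 B=3)
  2. pour(A -> B) -> (A=0 B=9)
  3. fill(A) -> (A=6 B=9)
Reached target in 3 moves.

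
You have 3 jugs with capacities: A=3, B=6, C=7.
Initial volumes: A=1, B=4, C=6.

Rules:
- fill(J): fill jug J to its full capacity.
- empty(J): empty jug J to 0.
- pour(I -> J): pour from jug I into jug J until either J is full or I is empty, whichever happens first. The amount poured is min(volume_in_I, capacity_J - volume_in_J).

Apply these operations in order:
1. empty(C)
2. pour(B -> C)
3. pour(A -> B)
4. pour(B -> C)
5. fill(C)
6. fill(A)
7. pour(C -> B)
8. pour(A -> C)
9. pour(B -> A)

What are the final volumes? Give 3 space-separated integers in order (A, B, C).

Answer: 3 3 4

Derivation:
Step 1: empty(C) -> (A=1 B=4 C=0)
Step 2: pour(B -> C) -> (A=1 B=0 C=4)
Step 3: pour(A -> B) -> (A=0 B=1 C=4)
Step 4: pour(B -> C) -> (A=0 B=0 C=5)
Step 5: fill(C) -> (A=0 B=0 C=7)
Step 6: fill(A) -> (A=3 B=0 C=7)
Step 7: pour(C -> B) -> (A=3 B=6 C=1)
Step 8: pour(A -> C) -> (A=0 B=6 C=4)
Step 9: pour(B -> A) -> (A=3 B=3 C=4)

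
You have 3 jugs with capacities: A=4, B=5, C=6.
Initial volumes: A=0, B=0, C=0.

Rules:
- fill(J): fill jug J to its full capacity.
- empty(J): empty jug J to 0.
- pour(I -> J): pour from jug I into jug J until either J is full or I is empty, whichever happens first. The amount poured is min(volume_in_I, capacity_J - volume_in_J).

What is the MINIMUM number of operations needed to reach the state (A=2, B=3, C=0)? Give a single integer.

BFS from (A=0, B=0, C=0). One shortest path:
  1. fill(A) -> (A=4 B=0 C=0)
  2. fill(B) -> (A=4 B=5 C=0)
  3. pour(A -> C) -> (A=0 B=5 C=4)
  4. pour(B -> C) -> (A=0 B=3 C=6)
  5. pour(C -> A) -> (A=4 B=3 C=2)
  6. empty(A) -> (A=0 B=3 C=2)
  7. pour(C -> A) -> (A=2 B=3 C=0)
Reached target in 7 moves.

Answer: 7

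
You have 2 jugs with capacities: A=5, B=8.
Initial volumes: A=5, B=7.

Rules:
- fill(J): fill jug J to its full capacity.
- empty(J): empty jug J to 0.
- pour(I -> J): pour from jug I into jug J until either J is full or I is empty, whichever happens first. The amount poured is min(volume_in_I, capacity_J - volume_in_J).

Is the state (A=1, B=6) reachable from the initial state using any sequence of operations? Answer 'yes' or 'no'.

Answer: no

Derivation:
BFS explored all 26 reachable states.
Reachable set includes: (0,0), (0,1), (0,2), (0,3), (0,4), (0,5), (0,6), (0,7), (0,8), (1,0), (1,8), (2,0) ...
Target (A=1, B=6) not in reachable set → no.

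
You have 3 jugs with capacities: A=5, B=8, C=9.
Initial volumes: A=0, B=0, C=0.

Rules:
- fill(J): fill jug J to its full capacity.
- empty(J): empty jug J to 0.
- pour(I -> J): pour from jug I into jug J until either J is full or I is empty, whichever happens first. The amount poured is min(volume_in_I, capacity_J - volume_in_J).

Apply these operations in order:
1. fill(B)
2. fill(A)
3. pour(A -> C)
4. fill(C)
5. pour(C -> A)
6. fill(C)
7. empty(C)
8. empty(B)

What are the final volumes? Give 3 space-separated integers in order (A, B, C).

Step 1: fill(B) -> (A=0 B=8 C=0)
Step 2: fill(A) -> (A=5 B=8 C=0)
Step 3: pour(A -> C) -> (A=0 B=8 C=5)
Step 4: fill(C) -> (A=0 B=8 C=9)
Step 5: pour(C -> A) -> (A=5 B=8 C=4)
Step 6: fill(C) -> (A=5 B=8 C=9)
Step 7: empty(C) -> (A=5 B=8 C=0)
Step 8: empty(B) -> (A=5 B=0 C=0)

Answer: 5 0 0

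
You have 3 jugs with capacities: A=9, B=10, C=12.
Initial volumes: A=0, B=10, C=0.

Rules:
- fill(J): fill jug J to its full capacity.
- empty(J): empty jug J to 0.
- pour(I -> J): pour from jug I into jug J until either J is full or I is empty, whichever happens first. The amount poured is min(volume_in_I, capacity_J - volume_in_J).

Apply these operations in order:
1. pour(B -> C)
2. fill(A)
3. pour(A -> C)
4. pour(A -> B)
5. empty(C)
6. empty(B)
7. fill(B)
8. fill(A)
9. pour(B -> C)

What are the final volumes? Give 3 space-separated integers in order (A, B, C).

Step 1: pour(B -> C) -> (A=0 B=0 C=10)
Step 2: fill(A) -> (A=9 B=0 C=10)
Step 3: pour(A -> C) -> (A=7 B=0 C=12)
Step 4: pour(A -> B) -> (A=0 B=7 C=12)
Step 5: empty(C) -> (A=0 B=7 C=0)
Step 6: empty(B) -> (A=0 B=0 C=0)
Step 7: fill(B) -> (A=0 B=10 C=0)
Step 8: fill(A) -> (A=9 B=10 C=0)
Step 9: pour(B -> C) -> (A=9 B=0 C=10)

Answer: 9 0 10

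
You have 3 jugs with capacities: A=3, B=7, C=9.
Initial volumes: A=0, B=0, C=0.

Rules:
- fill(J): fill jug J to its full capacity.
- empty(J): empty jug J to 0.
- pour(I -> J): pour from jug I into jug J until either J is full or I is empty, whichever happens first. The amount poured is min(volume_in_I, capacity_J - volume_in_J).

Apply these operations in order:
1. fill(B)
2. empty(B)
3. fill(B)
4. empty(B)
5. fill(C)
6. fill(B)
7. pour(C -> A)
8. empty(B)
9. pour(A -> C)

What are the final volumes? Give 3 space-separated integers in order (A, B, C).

Answer: 0 0 9

Derivation:
Step 1: fill(B) -> (A=0 B=7 C=0)
Step 2: empty(B) -> (A=0 B=0 C=0)
Step 3: fill(B) -> (A=0 B=7 C=0)
Step 4: empty(B) -> (A=0 B=0 C=0)
Step 5: fill(C) -> (A=0 B=0 C=9)
Step 6: fill(B) -> (A=0 B=7 C=9)
Step 7: pour(C -> A) -> (A=3 B=7 C=6)
Step 8: empty(B) -> (A=3 B=0 C=6)
Step 9: pour(A -> C) -> (A=0 B=0 C=9)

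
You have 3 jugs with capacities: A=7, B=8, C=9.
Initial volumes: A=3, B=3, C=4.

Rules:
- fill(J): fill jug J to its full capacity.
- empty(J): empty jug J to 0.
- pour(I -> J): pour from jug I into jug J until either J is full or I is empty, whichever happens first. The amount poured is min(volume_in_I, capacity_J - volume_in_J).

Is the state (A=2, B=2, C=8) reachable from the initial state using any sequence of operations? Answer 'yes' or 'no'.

Answer: no

Derivation:
BFS explored all 385 reachable states.
Reachable set includes: (0,0,0), (0,0,1), (0,0,2), (0,0,3), (0,0,4), (0,0,5), (0,0,6), (0,0,7), (0,0,8), (0,0,9), (0,1,0), (0,1,1) ...
Target (A=2, B=2, C=8) not in reachable set → no.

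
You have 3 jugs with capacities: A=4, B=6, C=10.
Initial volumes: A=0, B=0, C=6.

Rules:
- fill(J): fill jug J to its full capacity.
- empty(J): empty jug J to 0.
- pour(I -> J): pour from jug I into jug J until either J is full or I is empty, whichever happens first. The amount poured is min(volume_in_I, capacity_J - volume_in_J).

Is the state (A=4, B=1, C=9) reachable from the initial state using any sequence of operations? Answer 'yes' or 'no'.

BFS explored all 64 reachable states.
Reachable set includes: (0,0,0), (0,0,2), (0,0,4), (0,0,6), (0,0,8), (0,0,10), (0,2,0), (0,2,2), (0,2,4), (0,2,6), (0,2,8), (0,2,10) ...
Target (A=4, B=1, C=9) not in reachable set → no.

Answer: no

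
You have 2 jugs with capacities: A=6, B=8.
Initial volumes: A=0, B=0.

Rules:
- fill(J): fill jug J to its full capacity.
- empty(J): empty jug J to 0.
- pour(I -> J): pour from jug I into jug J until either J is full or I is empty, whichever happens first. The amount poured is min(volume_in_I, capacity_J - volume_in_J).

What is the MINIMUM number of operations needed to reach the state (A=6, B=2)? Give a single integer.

Answer: 2

Derivation:
BFS from (A=0, B=0). One shortest path:
  1. fill(B) -> (A=0 B=8)
  2. pour(B -> A) -> (A=6 B=2)
Reached target in 2 moves.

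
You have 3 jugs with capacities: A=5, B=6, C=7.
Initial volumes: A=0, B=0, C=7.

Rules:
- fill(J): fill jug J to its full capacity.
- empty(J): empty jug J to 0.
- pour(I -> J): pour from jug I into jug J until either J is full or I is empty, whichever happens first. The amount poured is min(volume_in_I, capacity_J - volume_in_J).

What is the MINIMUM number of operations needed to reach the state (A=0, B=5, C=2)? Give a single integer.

Answer: 2

Derivation:
BFS from (A=0, B=0, C=7). One shortest path:
  1. pour(C -> A) -> (A=5 B=0 C=2)
  2. pour(A -> B) -> (A=0 B=5 C=2)
Reached target in 2 moves.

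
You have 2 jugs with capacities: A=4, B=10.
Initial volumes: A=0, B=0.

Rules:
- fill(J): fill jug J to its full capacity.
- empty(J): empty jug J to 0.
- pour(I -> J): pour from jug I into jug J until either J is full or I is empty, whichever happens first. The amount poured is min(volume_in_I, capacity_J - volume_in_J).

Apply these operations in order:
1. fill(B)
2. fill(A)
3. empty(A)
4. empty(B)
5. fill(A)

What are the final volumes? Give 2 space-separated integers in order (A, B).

Answer: 4 0

Derivation:
Step 1: fill(B) -> (A=0 B=10)
Step 2: fill(A) -> (A=4 B=10)
Step 3: empty(A) -> (A=0 B=10)
Step 4: empty(B) -> (A=0 B=0)
Step 5: fill(A) -> (A=4 B=0)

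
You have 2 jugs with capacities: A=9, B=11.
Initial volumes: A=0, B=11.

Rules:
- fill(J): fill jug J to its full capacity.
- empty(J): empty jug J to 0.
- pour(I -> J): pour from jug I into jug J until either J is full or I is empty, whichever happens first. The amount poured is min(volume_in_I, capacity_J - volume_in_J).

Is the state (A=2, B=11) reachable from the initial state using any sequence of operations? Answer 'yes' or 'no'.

BFS from (A=0, B=11):
  1. pour(B -> A) -> (A=9 B=2)
  2. empty(A) -> (A=0 B=2)
  3. pour(B -> A) -> (A=2 B=0)
  4. fill(B) -> (A=2 B=11)
Target reached → yes.

Answer: yes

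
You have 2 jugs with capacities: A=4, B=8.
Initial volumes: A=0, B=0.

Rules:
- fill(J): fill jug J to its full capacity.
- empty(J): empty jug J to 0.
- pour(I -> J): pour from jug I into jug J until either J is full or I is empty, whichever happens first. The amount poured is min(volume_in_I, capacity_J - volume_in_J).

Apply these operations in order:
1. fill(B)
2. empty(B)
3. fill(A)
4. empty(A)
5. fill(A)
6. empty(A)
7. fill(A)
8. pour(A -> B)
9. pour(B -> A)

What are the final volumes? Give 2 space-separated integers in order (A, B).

Step 1: fill(B) -> (A=0 B=8)
Step 2: empty(B) -> (A=0 B=0)
Step 3: fill(A) -> (A=4 B=0)
Step 4: empty(A) -> (A=0 B=0)
Step 5: fill(A) -> (A=4 B=0)
Step 6: empty(A) -> (A=0 B=0)
Step 7: fill(A) -> (A=4 B=0)
Step 8: pour(A -> B) -> (A=0 B=4)
Step 9: pour(B -> A) -> (A=4 B=0)

Answer: 4 0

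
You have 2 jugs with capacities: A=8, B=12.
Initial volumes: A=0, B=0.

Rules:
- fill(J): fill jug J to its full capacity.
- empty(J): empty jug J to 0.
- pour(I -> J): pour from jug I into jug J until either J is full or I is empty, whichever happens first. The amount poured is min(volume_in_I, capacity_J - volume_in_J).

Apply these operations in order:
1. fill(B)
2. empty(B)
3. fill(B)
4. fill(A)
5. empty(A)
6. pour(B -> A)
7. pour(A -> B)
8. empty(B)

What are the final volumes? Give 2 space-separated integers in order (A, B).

Answer: 0 0

Derivation:
Step 1: fill(B) -> (A=0 B=12)
Step 2: empty(B) -> (A=0 B=0)
Step 3: fill(B) -> (A=0 B=12)
Step 4: fill(A) -> (A=8 B=12)
Step 5: empty(A) -> (A=0 B=12)
Step 6: pour(B -> A) -> (A=8 B=4)
Step 7: pour(A -> B) -> (A=0 B=12)
Step 8: empty(B) -> (A=0 B=0)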